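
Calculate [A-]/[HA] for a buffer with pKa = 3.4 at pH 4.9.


[A-]/[HA] = 10^(pH - pKa)
= 10^(4.9 - 3.4)
= 31.6228

31.6228


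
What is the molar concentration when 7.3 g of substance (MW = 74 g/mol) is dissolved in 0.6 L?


C = (mass / MW) / volume
C = (7.3 / 74) / 0.6
C = 0.1644 M

0.1644 M


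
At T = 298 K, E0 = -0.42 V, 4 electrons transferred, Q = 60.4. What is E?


E = E0 - (RT/nF) * ln(Q)
E = -0.42 - (8.314 * 298 / (4 * 96485)) * ln(60.4)
E = -0.4463 V

-0.4463 V


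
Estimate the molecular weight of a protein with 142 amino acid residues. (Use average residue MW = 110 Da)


MW = n_residues * 110 Da
MW = 142 * 110
MW = 15620 Da

15620 Da


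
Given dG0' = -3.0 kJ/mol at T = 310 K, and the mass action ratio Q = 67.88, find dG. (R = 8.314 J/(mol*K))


dG = dG0' + RT * ln(Q) / 1000
dG = -3.0 + 8.314 * 310 * ln(67.88) / 1000
dG = 7.8706 kJ/mol

7.8706 kJ/mol


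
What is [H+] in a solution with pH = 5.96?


[H+] = 10^(-pH)
[H+] = 10^(-5.96)
[H+] = 1.096e-06 M

1.096e-06 M


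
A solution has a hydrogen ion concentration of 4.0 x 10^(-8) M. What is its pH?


pH = -log10([H+])
pH = -log10(4.0 x 10^(-8))
pH = 7.3979

7.3979


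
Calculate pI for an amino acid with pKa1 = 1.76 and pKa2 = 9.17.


pI = (pKa1 + pKa2) / 2
pI = (1.76 + 9.17) / 2
pI = 5.465

5.465


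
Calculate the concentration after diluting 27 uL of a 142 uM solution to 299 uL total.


C2 = C1 * V1 / V2
C2 = 142 * 27 / 299
C2 = 12.8227 uM

12.8227 uM


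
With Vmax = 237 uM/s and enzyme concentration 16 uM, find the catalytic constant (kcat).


kcat = Vmax / [E]t
kcat = 237 / 16
kcat = 14.8125 s^-1

14.8125 s^-1


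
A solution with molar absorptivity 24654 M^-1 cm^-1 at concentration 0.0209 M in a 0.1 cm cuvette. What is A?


A = epsilon * c * l
A = 24654 * 0.0209 * 0.1
A = 51.5269

51.5269


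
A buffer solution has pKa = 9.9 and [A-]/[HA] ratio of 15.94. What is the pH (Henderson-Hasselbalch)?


pH = pKa + log10([A-]/[HA])
pH = 9.9 + log10(15.94)
pH = 11.1025

11.1025


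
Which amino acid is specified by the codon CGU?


Standard genetic code lookup.
Codon CGU -> Arg

Arg


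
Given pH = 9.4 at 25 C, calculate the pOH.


pOH = 14 - pH
pOH = 14 - 9.4
pOH = 4.6

4.6


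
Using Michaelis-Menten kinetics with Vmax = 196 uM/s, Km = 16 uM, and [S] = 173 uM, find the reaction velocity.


v = Vmax * [S] / (Km + [S])
v = 196 * 173 / (16 + 173)
v = 179.4074 uM/s

179.4074 uM/s


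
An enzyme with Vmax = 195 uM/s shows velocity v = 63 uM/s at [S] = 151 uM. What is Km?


Km = [S] * (Vmax - v) / v
Km = 151 * (195 - 63) / 63
Km = 316.381 uM

316.381 uM


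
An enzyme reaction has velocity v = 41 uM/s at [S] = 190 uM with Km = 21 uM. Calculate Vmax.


Vmax = v * (Km + [S]) / [S]
Vmax = 41 * (21 + 190) / 190
Vmax = 45.5316 uM/s

45.5316 uM/s


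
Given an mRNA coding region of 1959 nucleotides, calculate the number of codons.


codons = nucleotides / 3
codons = 1959 / 3 = 653

653


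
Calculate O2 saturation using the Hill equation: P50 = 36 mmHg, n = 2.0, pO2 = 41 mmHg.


Y = pO2^n / (P50^n + pO2^n)
Y = 41^2.0 / (36^2.0 + 41^2.0)
Y = 56.47%

56.47%


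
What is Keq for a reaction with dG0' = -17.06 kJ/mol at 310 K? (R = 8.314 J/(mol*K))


Keq = exp(-dG0 * 1000 / (R * T))
Keq = exp(-(-17.06) * 1000 / (8.314 * 310))
Keq = 749.366

749.366


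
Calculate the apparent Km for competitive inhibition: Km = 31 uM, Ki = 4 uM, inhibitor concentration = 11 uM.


Km_app = Km * (1 + [I]/Ki)
Km_app = 31 * (1 + 11/4)
Km_app = 116.25 uM

116.25 uM


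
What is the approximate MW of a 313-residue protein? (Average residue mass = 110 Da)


MW = n_residues * 110 Da
MW = 313 * 110
MW = 34430 Da

34430 Da


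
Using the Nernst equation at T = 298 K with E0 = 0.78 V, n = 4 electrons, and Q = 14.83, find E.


E = E0 - (RT/nF) * ln(Q)
E = 0.78 - (8.314 * 298 / (4 * 96485)) * ln(14.83)
E = 0.7627 V

0.7627 V


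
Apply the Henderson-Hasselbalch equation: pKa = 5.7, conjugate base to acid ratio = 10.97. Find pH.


pH = pKa + log10([A-]/[HA])
pH = 5.7 + log10(10.97)
pH = 6.7402

6.7402


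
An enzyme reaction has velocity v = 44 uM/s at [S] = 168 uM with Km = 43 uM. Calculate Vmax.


Vmax = v * (Km + [S]) / [S]
Vmax = 44 * (43 + 168) / 168
Vmax = 55.2619 uM/s

55.2619 uM/s


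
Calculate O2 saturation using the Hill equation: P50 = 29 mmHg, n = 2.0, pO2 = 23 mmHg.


Y = pO2^n / (P50^n + pO2^n)
Y = 23^2.0 / (29^2.0 + 23^2.0)
Y = 38.61%

38.61%


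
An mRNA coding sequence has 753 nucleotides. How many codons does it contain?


codons = nucleotides / 3
codons = 753 / 3 = 251

251


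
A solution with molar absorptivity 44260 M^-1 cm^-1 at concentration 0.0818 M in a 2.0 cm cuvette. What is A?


A = epsilon * c * l
A = 44260 * 0.0818 * 2.0
A = 7240.936

7240.936


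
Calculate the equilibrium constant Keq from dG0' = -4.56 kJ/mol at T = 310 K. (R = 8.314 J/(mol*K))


Keq = exp(-dG0 * 1000 / (R * T))
Keq = exp(-(-4.56) * 1000 / (8.314 * 310))
Keq = 5.8665

5.8665


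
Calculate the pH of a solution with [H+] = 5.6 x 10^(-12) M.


pH = -log10([H+])
pH = -log10(5.6 x 10^(-12))
pH = 11.2518

11.2518


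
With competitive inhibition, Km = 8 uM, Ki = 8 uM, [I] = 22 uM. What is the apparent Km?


Km_app = Km * (1 + [I]/Ki)
Km_app = 8 * (1 + 22/8)
Km_app = 30.0 uM

30.0 uM


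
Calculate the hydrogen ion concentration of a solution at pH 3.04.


[H+] = 10^(-pH)
[H+] = 10^(-3.04)
[H+] = 9.120e-04 M

9.120e-04 M


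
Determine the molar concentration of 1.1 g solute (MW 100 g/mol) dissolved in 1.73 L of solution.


C = (mass / MW) / volume
C = (1.1 / 100) / 1.73
C = 0.0064 M

0.0064 M


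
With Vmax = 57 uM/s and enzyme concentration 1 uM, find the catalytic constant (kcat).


kcat = Vmax / [E]t
kcat = 57 / 1
kcat = 57.0 s^-1

57.0 s^-1


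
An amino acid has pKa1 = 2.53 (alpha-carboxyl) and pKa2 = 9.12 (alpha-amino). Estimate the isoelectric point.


pI = (pKa1 + pKa2) / 2
pI = (2.53 + 9.12) / 2
pI = 5.825

5.825


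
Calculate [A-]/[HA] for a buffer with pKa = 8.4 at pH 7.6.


[A-]/[HA] = 10^(pH - pKa)
= 10^(7.6 - 8.4)
= 0.1585

0.1585


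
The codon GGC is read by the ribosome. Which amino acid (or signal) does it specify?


Standard genetic code lookup.
Codon GGC -> Gly

Gly


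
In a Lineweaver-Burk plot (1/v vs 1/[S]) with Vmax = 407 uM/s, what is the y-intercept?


y-intercept = 1/Vmax
= 1/407
= 0.0025 s/uM

0.0025 s/uM


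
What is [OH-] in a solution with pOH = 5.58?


[OH-] = 10^(-pOH)
[OH-] = 10^(-5.58)
[OH-] = 2.630e-06 M

2.630e-06 M


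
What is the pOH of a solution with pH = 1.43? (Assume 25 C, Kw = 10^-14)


pOH = 14 - pH
pOH = 14 - 1.43
pOH = 12.57

12.57


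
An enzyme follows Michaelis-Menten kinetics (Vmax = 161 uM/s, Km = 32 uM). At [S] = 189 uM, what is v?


v = Vmax * [S] / (Km + [S])
v = 161 * 189 / (32 + 189)
v = 137.6878 uM/s

137.6878 uM/s


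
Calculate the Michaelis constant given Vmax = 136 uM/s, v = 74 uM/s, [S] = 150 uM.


Km = [S] * (Vmax - v) / v
Km = 150 * (136 - 74) / 74
Km = 125.6757 uM

125.6757 uM


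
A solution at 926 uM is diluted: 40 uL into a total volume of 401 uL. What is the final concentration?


C2 = C1 * V1 / V2
C2 = 926 * 40 / 401
C2 = 92.3691 uM

92.3691 uM


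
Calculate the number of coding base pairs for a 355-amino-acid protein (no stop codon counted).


Each amino acid = 1 codon = 3 bp
bp = 355 * 3 = 1065 bp

1065 bp


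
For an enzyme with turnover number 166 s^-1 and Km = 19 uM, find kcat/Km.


Catalytic efficiency = kcat / Km
= 166 / 19
= 8.7368 uM^-1*s^-1

8.7368 uM^-1*s^-1


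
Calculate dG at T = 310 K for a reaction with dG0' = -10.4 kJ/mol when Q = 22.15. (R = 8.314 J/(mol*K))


dG = dG0' + RT * ln(Q) / 1000
dG = -10.4 + 8.314 * 310 * ln(22.15) / 1000
dG = -2.4158 kJ/mol

-2.4158 kJ/mol


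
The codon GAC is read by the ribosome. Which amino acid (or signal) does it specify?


Standard genetic code lookup.
Codon GAC -> Asp

Asp


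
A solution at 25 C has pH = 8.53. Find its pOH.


pOH = 14 - pH
pOH = 14 - 8.53
pOH = 5.47

5.47


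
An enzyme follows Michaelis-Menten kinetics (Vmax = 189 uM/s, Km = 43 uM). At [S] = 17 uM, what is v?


v = Vmax * [S] / (Km + [S])
v = 189 * 17 / (43 + 17)
v = 53.55 uM/s

53.55 uM/s


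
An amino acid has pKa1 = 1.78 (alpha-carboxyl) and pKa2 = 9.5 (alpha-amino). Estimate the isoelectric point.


pI = (pKa1 + pKa2) / 2
pI = (1.78 + 9.5) / 2
pI = 5.64

5.64


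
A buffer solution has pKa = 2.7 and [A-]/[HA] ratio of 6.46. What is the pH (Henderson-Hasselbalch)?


pH = pKa + log10([A-]/[HA])
pH = 2.7 + log10(6.46)
pH = 3.5102

3.5102


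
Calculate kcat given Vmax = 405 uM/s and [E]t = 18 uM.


kcat = Vmax / [E]t
kcat = 405 / 18
kcat = 22.5 s^-1

22.5 s^-1


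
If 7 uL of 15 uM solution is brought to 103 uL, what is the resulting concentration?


C2 = C1 * V1 / V2
C2 = 15 * 7 / 103
C2 = 1.0194 uM

1.0194 uM


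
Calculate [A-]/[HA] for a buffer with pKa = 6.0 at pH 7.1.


[A-]/[HA] = 10^(pH - pKa)
= 10^(7.1 - 6.0)
= 12.5893

12.5893


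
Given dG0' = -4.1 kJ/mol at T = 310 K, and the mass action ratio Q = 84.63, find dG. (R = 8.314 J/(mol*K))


dG = dG0' + RT * ln(Q) / 1000
dG = -4.1 + 8.314 * 310 * ln(84.63) / 1000
dG = 7.339 kJ/mol

7.339 kJ/mol


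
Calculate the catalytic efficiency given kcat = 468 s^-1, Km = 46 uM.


Catalytic efficiency = kcat / Km
= 468 / 46
= 10.1739 uM^-1*s^-1

10.1739 uM^-1*s^-1


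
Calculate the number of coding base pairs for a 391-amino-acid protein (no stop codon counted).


Each amino acid = 1 codon = 3 bp
bp = 391 * 3 = 1173 bp

1173 bp


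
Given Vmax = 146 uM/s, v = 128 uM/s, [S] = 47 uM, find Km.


Km = [S] * (Vmax - v) / v
Km = 47 * (146 - 128) / 128
Km = 6.6094 uM

6.6094 uM


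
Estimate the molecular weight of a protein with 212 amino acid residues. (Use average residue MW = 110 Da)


MW = n_residues * 110 Da
MW = 212 * 110
MW = 23320 Da

23320 Da


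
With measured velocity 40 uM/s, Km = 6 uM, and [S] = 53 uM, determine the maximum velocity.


Vmax = v * (Km + [S]) / [S]
Vmax = 40 * (6 + 53) / 53
Vmax = 44.5283 uM/s

44.5283 uM/s


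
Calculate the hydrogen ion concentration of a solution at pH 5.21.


[H+] = 10^(-pH)
[H+] = 10^(-5.21)
[H+] = 6.166e-06 M

6.166e-06 M


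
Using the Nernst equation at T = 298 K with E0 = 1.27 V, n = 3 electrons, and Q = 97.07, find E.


E = E0 - (RT/nF) * ln(Q)
E = 1.27 - (8.314 * 298 / (3 * 96485)) * ln(97.07)
E = 1.2308 V

1.2308 V


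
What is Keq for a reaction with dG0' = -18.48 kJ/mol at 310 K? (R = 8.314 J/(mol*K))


Keq = exp(-dG0 * 1000 / (R * T))
Keq = exp(-(-18.48) * 1000 / (8.314 * 310))
Keq = 1300.0828

1300.0828


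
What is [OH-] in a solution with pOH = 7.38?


[OH-] = 10^(-pOH)
[OH-] = 10^(-7.38)
[OH-] = 4.169e-08 M

4.169e-08 M


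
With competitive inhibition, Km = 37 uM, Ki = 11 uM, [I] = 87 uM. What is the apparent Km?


Km_app = Km * (1 + [I]/Ki)
Km_app = 37 * (1 + 87/11)
Km_app = 329.6364 uM

329.6364 uM


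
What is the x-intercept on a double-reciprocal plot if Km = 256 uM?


x-intercept = -1/Km
= -1/256
= -0.0039 1/uM

-0.0039 1/uM


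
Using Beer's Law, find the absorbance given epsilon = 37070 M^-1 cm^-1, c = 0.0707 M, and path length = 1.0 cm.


A = epsilon * c * l
A = 37070 * 0.0707 * 1.0
A = 2620.849

2620.849


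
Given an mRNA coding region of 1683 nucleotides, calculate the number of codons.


codons = nucleotides / 3
codons = 1683 / 3 = 561

561


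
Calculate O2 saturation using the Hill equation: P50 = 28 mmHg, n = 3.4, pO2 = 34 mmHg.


Y = pO2^n / (P50^n + pO2^n)
Y = 34^3.4 / (28^3.4 + 34^3.4)
Y = 65.93%

65.93%


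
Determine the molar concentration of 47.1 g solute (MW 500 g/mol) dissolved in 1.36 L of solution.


C = (mass / MW) / volume
C = (47.1 / 500) / 1.36
C = 0.0693 M

0.0693 M


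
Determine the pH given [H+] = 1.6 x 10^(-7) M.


pH = -log10([H+])
pH = -log10(1.6 x 10^(-7))
pH = 6.7959

6.7959


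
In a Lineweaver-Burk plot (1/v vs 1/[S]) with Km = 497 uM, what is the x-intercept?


x-intercept = -1/Km
= -1/497
= -0.002 1/uM

-0.002 1/uM


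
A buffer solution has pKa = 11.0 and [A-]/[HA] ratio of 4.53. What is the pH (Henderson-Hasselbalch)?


pH = pKa + log10([A-]/[HA])
pH = 11.0 + log10(4.53)
pH = 11.6561

11.6561


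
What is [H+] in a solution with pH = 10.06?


[H+] = 10^(-pH)
[H+] = 10^(-10.06)
[H+] = 8.710e-11 M

8.710e-11 M


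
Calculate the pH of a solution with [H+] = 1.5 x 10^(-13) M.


pH = -log10([H+])
pH = -log10(1.5 x 10^(-13))
pH = 12.8239

12.8239


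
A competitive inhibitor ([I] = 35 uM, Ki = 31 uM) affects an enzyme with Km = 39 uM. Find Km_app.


Km_app = Km * (1 + [I]/Ki)
Km_app = 39 * (1 + 35/31)
Km_app = 83.0323 uM

83.0323 uM


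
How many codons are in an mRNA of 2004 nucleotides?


codons = nucleotides / 3
codons = 2004 / 3 = 668

668


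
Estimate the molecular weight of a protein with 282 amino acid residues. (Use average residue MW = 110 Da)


MW = n_residues * 110 Da
MW = 282 * 110
MW = 31020 Da

31020 Da


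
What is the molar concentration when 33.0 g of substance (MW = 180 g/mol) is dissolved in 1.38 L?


C = (mass / MW) / volume
C = (33.0 / 180) / 1.38
C = 0.1329 M

0.1329 M


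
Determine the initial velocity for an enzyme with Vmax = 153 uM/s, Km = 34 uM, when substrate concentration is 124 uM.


v = Vmax * [S] / (Km + [S])
v = 153 * 124 / (34 + 124)
v = 120.0759 uM/s

120.0759 uM/s


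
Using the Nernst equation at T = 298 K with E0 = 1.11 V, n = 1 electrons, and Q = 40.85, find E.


E = E0 - (RT/nF) * ln(Q)
E = 1.11 - (8.314 * 298 / (1 * 96485)) * ln(40.85)
E = 1.0147 V

1.0147 V


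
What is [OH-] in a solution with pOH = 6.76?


[OH-] = 10^(-pOH)
[OH-] = 10^(-6.76)
[OH-] = 1.738e-07 M

1.738e-07 M


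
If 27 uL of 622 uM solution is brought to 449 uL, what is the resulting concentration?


C2 = C1 * V1 / V2
C2 = 622 * 27 / 449
C2 = 37.4031 uM

37.4031 uM


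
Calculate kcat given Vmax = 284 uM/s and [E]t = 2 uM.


kcat = Vmax / [E]t
kcat = 284 / 2
kcat = 142.0 s^-1

142.0 s^-1


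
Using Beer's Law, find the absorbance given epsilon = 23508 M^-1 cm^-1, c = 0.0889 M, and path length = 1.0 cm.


A = epsilon * c * l
A = 23508 * 0.0889 * 1.0
A = 2089.8612

2089.8612


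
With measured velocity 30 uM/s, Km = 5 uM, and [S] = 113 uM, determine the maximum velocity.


Vmax = v * (Km + [S]) / [S]
Vmax = 30 * (5 + 113) / 113
Vmax = 31.3274 uM/s

31.3274 uM/s


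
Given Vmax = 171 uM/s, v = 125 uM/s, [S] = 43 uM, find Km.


Km = [S] * (Vmax - v) / v
Km = 43 * (171 - 125) / 125
Km = 15.824 uM

15.824 uM


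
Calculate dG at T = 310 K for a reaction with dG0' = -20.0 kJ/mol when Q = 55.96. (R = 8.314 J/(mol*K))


dG = dG0' + RT * ln(Q) / 1000
dG = -20.0 + 8.314 * 310 * ln(55.96) / 1000
dG = -9.6271 kJ/mol

-9.6271 kJ/mol


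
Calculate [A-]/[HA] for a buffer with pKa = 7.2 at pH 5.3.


[A-]/[HA] = 10^(pH - pKa)
= 10^(5.3 - 7.2)
= 0.0126

0.0126


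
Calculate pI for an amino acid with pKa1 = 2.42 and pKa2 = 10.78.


pI = (pKa1 + pKa2) / 2
pI = (2.42 + 10.78) / 2
pI = 6.6

6.6


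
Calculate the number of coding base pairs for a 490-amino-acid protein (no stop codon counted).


Each amino acid = 1 codon = 3 bp
bp = 490 * 3 = 1470 bp

1470 bp


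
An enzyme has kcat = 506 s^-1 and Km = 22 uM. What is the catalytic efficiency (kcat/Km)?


Catalytic efficiency = kcat / Km
= 506 / 22
= 23.0 uM^-1*s^-1

23.0 uM^-1*s^-1


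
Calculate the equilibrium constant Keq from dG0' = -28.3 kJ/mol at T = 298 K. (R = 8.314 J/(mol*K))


Keq = exp(-dG0 * 1000 / (R * T))
Keq = exp(-(-28.3) * 1000 / (8.314 * 298))
Keq = 91351.8024

91351.8024


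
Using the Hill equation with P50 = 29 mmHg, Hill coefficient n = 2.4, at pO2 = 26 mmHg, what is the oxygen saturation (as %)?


Y = pO2^n / (P50^n + pO2^n)
Y = 26^2.4 / (29^2.4 + 26^2.4)
Y = 43.49%

43.49%


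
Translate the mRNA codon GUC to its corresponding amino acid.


Standard genetic code lookup.
Codon GUC -> Val

Val


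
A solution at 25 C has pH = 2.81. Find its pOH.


pOH = 14 - pH
pOH = 14 - 2.81
pOH = 11.19

11.19


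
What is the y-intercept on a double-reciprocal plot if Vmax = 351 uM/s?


y-intercept = 1/Vmax
= 1/351
= 0.0028 s/uM

0.0028 s/uM


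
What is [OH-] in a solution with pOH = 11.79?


[OH-] = 10^(-pOH)
[OH-] = 10^(-11.79)
[OH-] = 1.622e-12 M

1.622e-12 M


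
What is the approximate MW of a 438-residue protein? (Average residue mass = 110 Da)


MW = n_residues * 110 Da
MW = 438 * 110
MW = 48180 Da

48180 Da


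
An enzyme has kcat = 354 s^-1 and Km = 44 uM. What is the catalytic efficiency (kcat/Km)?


Catalytic efficiency = kcat / Km
= 354 / 44
= 8.0455 uM^-1*s^-1

8.0455 uM^-1*s^-1


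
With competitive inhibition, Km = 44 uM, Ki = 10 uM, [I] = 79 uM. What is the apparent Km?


Km_app = Km * (1 + [I]/Ki)
Km_app = 44 * (1 + 79/10)
Km_app = 391.6 uM

391.6 uM


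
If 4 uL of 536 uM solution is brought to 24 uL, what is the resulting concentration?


C2 = C1 * V1 / V2
C2 = 536 * 4 / 24
C2 = 89.3333 uM

89.3333 uM


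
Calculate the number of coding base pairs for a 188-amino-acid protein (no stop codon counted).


Each amino acid = 1 codon = 3 bp
bp = 188 * 3 = 564 bp

564 bp


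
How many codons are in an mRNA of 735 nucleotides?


codons = nucleotides / 3
codons = 735 / 3 = 245

245


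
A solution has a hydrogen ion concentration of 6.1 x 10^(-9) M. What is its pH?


pH = -log10([H+])
pH = -log10(6.1 x 10^(-9))
pH = 8.2147

8.2147


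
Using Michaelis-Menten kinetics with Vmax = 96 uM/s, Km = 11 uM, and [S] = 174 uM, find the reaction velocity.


v = Vmax * [S] / (Km + [S])
v = 96 * 174 / (11 + 174)
v = 90.2919 uM/s

90.2919 uM/s


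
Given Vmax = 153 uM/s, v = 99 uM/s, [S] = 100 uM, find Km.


Km = [S] * (Vmax - v) / v
Km = 100 * (153 - 99) / 99
Km = 54.5455 uM

54.5455 uM


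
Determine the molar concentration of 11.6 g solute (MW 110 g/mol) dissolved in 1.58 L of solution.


C = (mass / MW) / volume
C = (11.6 / 110) / 1.58
C = 0.0667 M

0.0667 M


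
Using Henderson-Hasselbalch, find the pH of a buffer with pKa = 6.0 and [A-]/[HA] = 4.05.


pH = pKa + log10([A-]/[HA])
pH = 6.0 + log10(4.05)
pH = 6.6075

6.6075


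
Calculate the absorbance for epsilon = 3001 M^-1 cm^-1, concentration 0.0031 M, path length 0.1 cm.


A = epsilon * c * l
A = 3001 * 0.0031 * 0.1
A = 0.9303

0.9303


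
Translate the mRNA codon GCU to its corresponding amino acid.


Standard genetic code lookup.
Codon GCU -> Ala

Ala


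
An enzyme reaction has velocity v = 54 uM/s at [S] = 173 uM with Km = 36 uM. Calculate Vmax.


Vmax = v * (Km + [S]) / [S]
Vmax = 54 * (36 + 173) / 173
Vmax = 65.237 uM/s

65.237 uM/s


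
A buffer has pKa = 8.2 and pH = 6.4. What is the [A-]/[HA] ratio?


[A-]/[HA] = 10^(pH - pKa)
= 10^(6.4 - 8.2)
= 0.0158

0.0158


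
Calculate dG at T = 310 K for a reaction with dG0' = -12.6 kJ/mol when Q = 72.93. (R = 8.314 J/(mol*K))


dG = dG0' + RT * ln(Q) / 1000
dG = -12.6 + 8.314 * 310 * ln(72.93) / 1000
dG = -1.5445 kJ/mol

-1.5445 kJ/mol


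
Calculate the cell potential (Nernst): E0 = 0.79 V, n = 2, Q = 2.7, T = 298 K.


E = E0 - (RT/nF) * ln(Q)
E = 0.79 - (8.314 * 298 / (2 * 96485)) * ln(2.7)
E = 0.7772 V

0.7772 V


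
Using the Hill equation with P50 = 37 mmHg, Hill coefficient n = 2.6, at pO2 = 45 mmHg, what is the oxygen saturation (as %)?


Y = pO2^n / (P50^n + pO2^n)
Y = 45^2.6 / (37^2.6 + 45^2.6)
Y = 62.46%

62.46%


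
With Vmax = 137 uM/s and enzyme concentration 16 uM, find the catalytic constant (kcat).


kcat = Vmax / [E]t
kcat = 137 / 16
kcat = 8.5625 s^-1

8.5625 s^-1


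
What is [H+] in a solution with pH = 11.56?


[H+] = 10^(-pH)
[H+] = 10^(-11.56)
[H+] = 2.754e-12 M

2.754e-12 M


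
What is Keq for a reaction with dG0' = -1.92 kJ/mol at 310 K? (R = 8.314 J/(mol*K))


Keq = exp(-dG0 * 1000 / (R * T))
Keq = exp(-(-1.92) * 1000 / (8.314 * 310))
Keq = 2.1063

2.1063


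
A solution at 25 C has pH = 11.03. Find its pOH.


pOH = 14 - pH
pOH = 14 - 11.03
pOH = 2.97

2.97


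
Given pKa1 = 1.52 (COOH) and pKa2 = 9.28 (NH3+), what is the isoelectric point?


pI = (pKa1 + pKa2) / 2
pI = (1.52 + 9.28) / 2
pI = 5.4

5.4


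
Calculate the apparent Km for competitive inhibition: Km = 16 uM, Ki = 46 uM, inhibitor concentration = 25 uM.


Km_app = Km * (1 + [I]/Ki)
Km_app = 16 * (1 + 25/46)
Km_app = 24.6957 uM

24.6957 uM


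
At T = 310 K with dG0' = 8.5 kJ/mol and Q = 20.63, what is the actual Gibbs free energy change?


dG = dG0' + RT * ln(Q) / 1000
dG = 8.5 + 8.314 * 310 * ln(20.63) / 1000
dG = 16.301 kJ/mol

16.301 kJ/mol


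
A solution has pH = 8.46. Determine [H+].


[H+] = 10^(-pH)
[H+] = 10^(-8.46)
[H+] = 3.467e-09 M

3.467e-09 M


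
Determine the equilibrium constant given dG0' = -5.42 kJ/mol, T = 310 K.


Keq = exp(-dG0 * 1000 / (R * T))
Keq = exp(-(-5.42) * 1000 / (8.314 * 310))
Keq = 8.1902

8.1902


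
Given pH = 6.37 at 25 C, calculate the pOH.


pOH = 14 - pH
pOH = 14 - 6.37
pOH = 7.63

7.63


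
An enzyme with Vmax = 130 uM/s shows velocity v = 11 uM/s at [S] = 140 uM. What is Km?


Km = [S] * (Vmax - v) / v
Km = 140 * (130 - 11) / 11
Km = 1514.5455 uM

1514.5455 uM


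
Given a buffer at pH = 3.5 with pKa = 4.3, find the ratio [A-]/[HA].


[A-]/[HA] = 10^(pH - pKa)
= 10^(3.5 - 4.3)
= 0.1585

0.1585


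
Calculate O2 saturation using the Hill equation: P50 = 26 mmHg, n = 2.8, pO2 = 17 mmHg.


Y = pO2^n / (P50^n + pO2^n)
Y = 17^2.8 / (26^2.8 + 17^2.8)
Y = 23.33%

23.33%


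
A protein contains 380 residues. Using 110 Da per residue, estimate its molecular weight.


MW = n_residues * 110 Da
MW = 380 * 110
MW = 41800 Da

41800 Da


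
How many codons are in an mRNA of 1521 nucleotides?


codons = nucleotides / 3
codons = 1521 / 3 = 507

507


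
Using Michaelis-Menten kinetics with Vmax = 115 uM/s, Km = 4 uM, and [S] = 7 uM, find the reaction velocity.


v = Vmax * [S] / (Km + [S])
v = 115 * 7 / (4 + 7)
v = 73.1818 uM/s

73.1818 uM/s


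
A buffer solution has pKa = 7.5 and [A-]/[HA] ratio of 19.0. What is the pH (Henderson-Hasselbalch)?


pH = pKa + log10([A-]/[HA])
pH = 7.5 + log10(19.0)
pH = 8.7788

8.7788


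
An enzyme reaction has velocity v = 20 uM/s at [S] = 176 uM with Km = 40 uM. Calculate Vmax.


Vmax = v * (Km + [S]) / [S]
Vmax = 20 * (40 + 176) / 176
Vmax = 24.5455 uM/s

24.5455 uM/s


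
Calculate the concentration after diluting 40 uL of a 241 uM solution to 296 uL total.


C2 = C1 * V1 / V2
C2 = 241 * 40 / 296
C2 = 32.5676 uM

32.5676 uM


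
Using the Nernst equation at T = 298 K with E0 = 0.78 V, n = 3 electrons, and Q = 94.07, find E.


E = E0 - (RT/nF) * ln(Q)
E = 0.78 - (8.314 * 298 / (3 * 96485)) * ln(94.07)
E = 0.7411 V

0.7411 V


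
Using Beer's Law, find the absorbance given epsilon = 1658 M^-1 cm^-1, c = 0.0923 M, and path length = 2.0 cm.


A = epsilon * c * l
A = 1658 * 0.0923 * 2.0
A = 306.0668

306.0668


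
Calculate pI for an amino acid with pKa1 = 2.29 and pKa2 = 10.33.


pI = (pKa1 + pKa2) / 2
pI = (2.29 + 10.33) / 2
pI = 6.31

6.31


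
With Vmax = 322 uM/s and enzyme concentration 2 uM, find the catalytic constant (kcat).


kcat = Vmax / [E]t
kcat = 322 / 2
kcat = 161.0 s^-1

161.0 s^-1


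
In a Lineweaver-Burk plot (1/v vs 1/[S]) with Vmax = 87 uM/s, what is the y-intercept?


y-intercept = 1/Vmax
= 1/87
= 0.0115 s/uM

0.0115 s/uM


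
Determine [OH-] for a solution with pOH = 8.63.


[OH-] = 10^(-pOH)
[OH-] = 10^(-8.63)
[OH-] = 2.344e-09 M

2.344e-09 M


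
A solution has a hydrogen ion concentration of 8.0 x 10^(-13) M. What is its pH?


pH = -log10([H+])
pH = -log10(8.0 x 10^(-13))
pH = 12.0969

12.0969


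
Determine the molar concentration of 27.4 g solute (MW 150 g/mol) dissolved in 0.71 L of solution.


C = (mass / MW) / volume
C = (27.4 / 150) / 0.71
C = 0.2573 M

0.2573 M


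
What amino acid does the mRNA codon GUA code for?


Standard genetic code lookup.
Codon GUA -> Val

Val


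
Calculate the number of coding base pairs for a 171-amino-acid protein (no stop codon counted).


Each amino acid = 1 codon = 3 bp
bp = 171 * 3 = 513 bp

513 bp


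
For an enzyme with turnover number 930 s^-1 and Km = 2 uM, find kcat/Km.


Catalytic efficiency = kcat / Km
= 930 / 2
= 465.0 uM^-1*s^-1

465.0 uM^-1*s^-1


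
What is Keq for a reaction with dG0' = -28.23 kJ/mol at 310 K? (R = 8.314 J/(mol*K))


Keq = exp(-dG0 * 1000 / (R * T))
Keq = exp(-(-28.23) * 1000 / (8.314 * 310))
Keq = 57133.9192

57133.9192


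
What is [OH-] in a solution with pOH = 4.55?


[OH-] = 10^(-pOH)
[OH-] = 10^(-4.55)
[OH-] = 2.818e-05 M

2.818e-05 M


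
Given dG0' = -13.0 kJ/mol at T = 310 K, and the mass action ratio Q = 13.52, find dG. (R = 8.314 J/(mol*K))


dG = dG0' + RT * ln(Q) / 1000
dG = -13.0 + 8.314 * 310 * ln(13.52) / 1000
dG = -6.2882 kJ/mol

-6.2882 kJ/mol


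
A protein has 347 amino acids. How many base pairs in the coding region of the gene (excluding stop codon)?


Each amino acid = 1 codon = 3 bp
bp = 347 * 3 = 1041 bp

1041 bp


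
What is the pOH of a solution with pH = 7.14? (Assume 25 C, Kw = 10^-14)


pOH = 14 - pH
pOH = 14 - 7.14
pOH = 6.86

6.86


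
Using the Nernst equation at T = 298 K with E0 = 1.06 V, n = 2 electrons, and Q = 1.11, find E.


E = E0 - (RT/nF) * ln(Q)
E = 1.06 - (8.314 * 298 / (2 * 96485)) * ln(1.11)
E = 1.0587 V

1.0587 V


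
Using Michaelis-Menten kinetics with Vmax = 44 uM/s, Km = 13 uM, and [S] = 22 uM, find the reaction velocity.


v = Vmax * [S] / (Km + [S])
v = 44 * 22 / (13 + 22)
v = 27.6571 uM/s

27.6571 uM/s


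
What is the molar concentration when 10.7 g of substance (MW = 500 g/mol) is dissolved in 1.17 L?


C = (mass / MW) / volume
C = (10.7 / 500) / 1.17
C = 0.0183 M

0.0183 M


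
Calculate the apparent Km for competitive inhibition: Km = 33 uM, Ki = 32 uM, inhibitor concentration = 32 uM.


Km_app = Km * (1 + [I]/Ki)
Km_app = 33 * (1 + 32/32)
Km_app = 66.0 uM

66.0 uM


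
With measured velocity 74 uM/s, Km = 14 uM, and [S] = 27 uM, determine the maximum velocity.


Vmax = v * (Km + [S]) / [S]
Vmax = 74 * (14 + 27) / 27
Vmax = 112.3704 uM/s

112.3704 uM/s


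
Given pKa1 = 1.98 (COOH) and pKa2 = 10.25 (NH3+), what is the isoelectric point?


pI = (pKa1 + pKa2) / 2
pI = (1.98 + 10.25) / 2
pI = 6.115

6.115


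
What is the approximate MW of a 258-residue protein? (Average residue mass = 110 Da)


MW = n_residues * 110 Da
MW = 258 * 110
MW = 28380 Da

28380 Da


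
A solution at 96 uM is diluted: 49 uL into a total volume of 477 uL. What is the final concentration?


C2 = C1 * V1 / V2
C2 = 96 * 49 / 477
C2 = 9.8616 uM

9.8616 uM


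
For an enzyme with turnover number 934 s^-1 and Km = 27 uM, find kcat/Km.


Catalytic efficiency = kcat / Km
= 934 / 27
= 34.5926 uM^-1*s^-1

34.5926 uM^-1*s^-1


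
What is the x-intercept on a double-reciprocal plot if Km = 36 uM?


x-intercept = -1/Km
= -1/36
= -0.0278 1/uM

-0.0278 1/uM


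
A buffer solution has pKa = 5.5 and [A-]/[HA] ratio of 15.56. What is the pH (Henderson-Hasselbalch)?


pH = pKa + log10([A-]/[HA])
pH = 5.5 + log10(15.56)
pH = 6.692

6.692


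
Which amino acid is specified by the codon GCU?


Standard genetic code lookup.
Codon GCU -> Ala

Ala


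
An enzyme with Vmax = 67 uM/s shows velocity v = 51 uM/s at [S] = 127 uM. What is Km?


Km = [S] * (Vmax - v) / v
Km = 127 * (67 - 51) / 51
Km = 39.8431 uM

39.8431 uM


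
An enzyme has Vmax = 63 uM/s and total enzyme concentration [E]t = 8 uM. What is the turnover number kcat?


kcat = Vmax / [E]t
kcat = 63 / 8
kcat = 7.875 s^-1

7.875 s^-1


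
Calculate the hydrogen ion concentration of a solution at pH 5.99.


[H+] = 10^(-pH)
[H+] = 10^(-5.99)
[H+] = 1.023e-06 M

1.023e-06 M


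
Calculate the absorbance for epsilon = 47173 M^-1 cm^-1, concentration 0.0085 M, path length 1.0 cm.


A = epsilon * c * l
A = 47173 * 0.0085 * 1.0
A = 400.9705

400.9705


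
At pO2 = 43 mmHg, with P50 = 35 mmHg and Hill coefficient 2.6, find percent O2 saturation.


Y = pO2^n / (P50^n + pO2^n)
Y = 43^2.6 / (35^2.6 + 43^2.6)
Y = 63.07%

63.07%


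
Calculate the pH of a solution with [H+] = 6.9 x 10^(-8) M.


pH = -log10([H+])
pH = -log10(6.9 x 10^(-8))
pH = 7.1612

7.1612


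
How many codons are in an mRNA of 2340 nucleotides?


codons = nucleotides / 3
codons = 2340 / 3 = 780

780


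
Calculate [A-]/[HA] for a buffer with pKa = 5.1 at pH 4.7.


[A-]/[HA] = 10^(pH - pKa)
= 10^(4.7 - 5.1)
= 0.3981

0.3981


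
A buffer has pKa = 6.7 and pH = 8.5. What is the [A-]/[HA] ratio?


[A-]/[HA] = 10^(pH - pKa)
= 10^(8.5 - 6.7)
= 63.0957

63.0957


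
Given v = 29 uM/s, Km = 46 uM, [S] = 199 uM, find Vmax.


Vmax = v * (Km + [S]) / [S]
Vmax = 29 * (46 + 199) / 199
Vmax = 35.7035 uM/s

35.7035 uM/s


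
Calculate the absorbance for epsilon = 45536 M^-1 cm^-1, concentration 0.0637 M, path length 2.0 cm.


A = epsilon * c * l
A = 45536 * 0.0637 * 2.0
A = 5801.2864

5801.2864


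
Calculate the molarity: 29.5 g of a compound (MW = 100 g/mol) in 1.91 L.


C = (mass / MW) / volume
C = (29.5 / 100) / 1.91
C = 0.1545 M

0.1545 M


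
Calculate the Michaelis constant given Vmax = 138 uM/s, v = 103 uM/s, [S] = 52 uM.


Km = [S] * (Vmax - v) / v
Km = 52 * (138 - 103) / 103
Km = 17.6699 uM

17.6699 uM


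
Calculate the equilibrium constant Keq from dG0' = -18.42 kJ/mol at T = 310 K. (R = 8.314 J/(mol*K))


Keq = exp(-dG0 * 1000 / (R * T))
Keq = exp(-(-18.42) * 1000 / (8.314 * 310))
Keq = 1270.1667

1270.1667


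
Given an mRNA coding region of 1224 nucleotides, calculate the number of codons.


codons = nucleotides / 3
codons = 1224 / 3 = 408

408


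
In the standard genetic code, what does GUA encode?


Standard genetic code lookup.
Codon GUA -> Val

Val


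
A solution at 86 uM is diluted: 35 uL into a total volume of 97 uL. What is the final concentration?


C2 = C1 * V1 / V2
C2 = 86 * 35 / 97
C2 = 31.0309 uM

31.0309 uM


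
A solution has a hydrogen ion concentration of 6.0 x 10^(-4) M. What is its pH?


pH = -log10([H+])
pH = -log10(6.0 x 10^(-4))
pH = 3.2218

3.2218


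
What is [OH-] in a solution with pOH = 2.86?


[OH-] = 10^(-pOH)
[OH-] = 10^(-2.86)
[OH-] = 0.0014 M

0.0014 M


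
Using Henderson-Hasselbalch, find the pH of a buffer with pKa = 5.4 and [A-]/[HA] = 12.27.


pH = pKa + log10([A-]/[HA])
pH = 5.4 + log10(12.27)
pH = 6.4888

6.4888


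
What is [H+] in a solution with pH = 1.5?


[H+] = 10^(-pH)
[H+] = 10^(-1.5)
[H+] = 0.0316 M

0.0316 M


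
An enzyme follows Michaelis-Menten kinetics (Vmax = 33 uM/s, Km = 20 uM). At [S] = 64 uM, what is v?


v = Vmax * [S] / (Km + [S])
v = 33 * 64 / (20 + 64)
v = 25.1429 uM/s

25.1429 uM/s


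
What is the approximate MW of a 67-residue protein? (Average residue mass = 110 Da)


MW = n_residues * 110 Da
MW = 67 * 110
MW = 7370 Da

7370 Da


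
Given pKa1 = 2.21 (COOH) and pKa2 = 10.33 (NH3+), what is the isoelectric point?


pI = (pKa1 + pKa2) / 2
pI = (2.21 + 10.33) / 2
pI = 6.27

6.27


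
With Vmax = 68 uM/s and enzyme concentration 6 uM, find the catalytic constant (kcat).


kcat = Vmax / [E]t
kcat = 68 / 6
kcat = 11.3333 s^-1

11.3333 s^-1


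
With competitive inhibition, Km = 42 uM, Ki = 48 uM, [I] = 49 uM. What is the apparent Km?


Km_app = Km * (1 + [I]/Ki)
Km_app = 42 * (1 + 49/48)
Km_app = 84.875 uM

84.875 uM


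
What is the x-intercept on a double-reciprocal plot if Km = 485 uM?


x-intercept = -1/Km
= -1/485
= -0.0021 1/uM

-0.0021 1/uM


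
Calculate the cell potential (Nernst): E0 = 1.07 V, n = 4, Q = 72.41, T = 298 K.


E = E0 - (RT/nF) * ln(Q)
E = 1.07 - (8.314 * 298 / (4 * 96485)) * ln(72.41)
E = 1.0425 V

1.0425 V


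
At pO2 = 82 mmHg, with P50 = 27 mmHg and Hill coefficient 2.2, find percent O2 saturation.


Y = pO2^n / (P50^n + pO2^n)
Y = 82^2.2 / (27^2.2 + 82^2.2)
Y = 92.01%

92.01%


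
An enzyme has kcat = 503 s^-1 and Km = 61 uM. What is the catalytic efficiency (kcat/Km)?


Catalytic efficiency = kcat / Km
= 503 / 61
= 8.2459 uM^-1*s^-1

8.2459 uM^-1*s^-1


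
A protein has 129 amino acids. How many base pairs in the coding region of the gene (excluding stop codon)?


Each amino acid = 1 codon = 3 bp
bp = 129 * 3 = 387 bp

387 bp


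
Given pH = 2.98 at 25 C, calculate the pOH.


pOH = 14 - pH
pOH = 14 - 2.98
pOH = 11.02

11.02


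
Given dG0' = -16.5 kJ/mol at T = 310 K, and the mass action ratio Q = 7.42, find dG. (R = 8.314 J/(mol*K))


dG = dG0' + RT * ln(Q) / 1000
dG = -16.5 + 8.314 * 310 * ln(7.42) / 1000
dG = -11.3345 kJ/mol

-11.3345 kJ/mol


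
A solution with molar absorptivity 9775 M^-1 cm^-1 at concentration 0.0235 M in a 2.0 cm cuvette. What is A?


A = epsilon * c * l
A = 9775 * 0.0235 * 2.0
A = 459.425

459.425


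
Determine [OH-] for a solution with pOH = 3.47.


[OH-] = 10^(-pOH)
[OH-] = 10^(-3.47)
[OH-] = 3.388e-04 M

3.388e-04 M


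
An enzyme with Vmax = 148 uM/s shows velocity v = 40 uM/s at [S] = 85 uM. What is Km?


Km = [S] * (Vmax - v) / v
Km = 85 * (148 - 40) / 40
Km = 229.5 uM

229.5 uM


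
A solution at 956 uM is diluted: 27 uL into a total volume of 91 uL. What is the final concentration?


C2 = C1 * V1 / V2
C2 = 956 * 27 / 91
C2 = 283.6484 uM

283.6484 uM


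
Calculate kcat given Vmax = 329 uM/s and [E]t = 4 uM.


kcat = Vmax / [E]t
kcat = 329 / 4
kcat = 82.25 s^-1

82.25 s^-1


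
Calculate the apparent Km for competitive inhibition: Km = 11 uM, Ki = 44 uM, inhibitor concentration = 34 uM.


Km_app = Km * (1 + [I]/Ki)
Km_app = 11 * (1 + 34/44)
Km_app = 19.5 uM

19.5 uM


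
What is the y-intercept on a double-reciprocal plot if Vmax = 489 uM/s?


y-intercept = 1/Vmax
= 1/489
= 0.002 s/uM

0.002 s/uM


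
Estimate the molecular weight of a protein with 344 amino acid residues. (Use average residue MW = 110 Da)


MW = n_residues * 110 Da
MW = 344 * 110
MW = 37840 Da

37840 Da


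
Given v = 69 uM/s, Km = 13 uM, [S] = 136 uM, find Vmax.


Vmax = v * (Km + [S]) / [S]
Vmax = 69 * (13 + 136) / 136
Vmax = 75.5956 uM/s

75.5956 uM/s


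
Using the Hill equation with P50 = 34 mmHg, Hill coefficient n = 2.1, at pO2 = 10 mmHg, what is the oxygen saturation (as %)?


Y = pO2^n / (P50^n + pO2^n)
Y = 10^2.1 / (34^2.1 + 10^2.1)
Y = 7.11%

7.11%


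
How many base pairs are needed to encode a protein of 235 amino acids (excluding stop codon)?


Each amino acid = 1 codon = 3 bp
bp = 235 * 3 = 705 bp

705 bp


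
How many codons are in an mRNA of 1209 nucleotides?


codons = nucleotides / 3
codons = 1209 / 3 = 403

403


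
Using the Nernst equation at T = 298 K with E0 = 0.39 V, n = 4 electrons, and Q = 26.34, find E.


E = E0 - (RT/nF) * ln(Q)
E = 0.39 - (8.314 * 298 / (4 * 96485)) * ln(26.34)
E = 0.369 V

0.369 V


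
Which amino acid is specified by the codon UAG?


Standard genetic code lookup.
Codon UAG -> Stop

Stop


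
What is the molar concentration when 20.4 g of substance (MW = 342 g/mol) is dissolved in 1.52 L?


C = (mass / MW) / volume
C = (20.4 / 342) / 1.52
C = 0.0392 M

0.0392 M


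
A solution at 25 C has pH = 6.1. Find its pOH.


pOH = 14 - pH
pOH = 14 - 6.1
pOH = 7.9

7.9


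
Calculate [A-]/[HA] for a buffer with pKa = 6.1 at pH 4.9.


[A-]/[HA] = 10^(pH - pKa)
= 10^(4.9 - 6.1)
= 0.0631

0.0631


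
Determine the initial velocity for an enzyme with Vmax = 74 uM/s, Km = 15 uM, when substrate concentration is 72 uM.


v = Vmax * [S] / (Km + [S])
v = 74 * 72 / (15 + 72)
v = 61.2414 uM/s

61.2414 uM/s


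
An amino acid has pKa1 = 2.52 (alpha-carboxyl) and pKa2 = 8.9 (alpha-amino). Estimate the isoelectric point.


pI = (pKa1 + pKa2) / 2
pI = (2.52 + 8.9) / 2
pI = 5.71

5.71


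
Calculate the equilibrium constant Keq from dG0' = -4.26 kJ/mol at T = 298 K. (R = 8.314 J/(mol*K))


Keq = exp(-dG0 * 1000 / (R * T))
Keq = exp(-(-4.26) * 1000 / (8.314 * 298))
Keq = 5.5813

5.5813


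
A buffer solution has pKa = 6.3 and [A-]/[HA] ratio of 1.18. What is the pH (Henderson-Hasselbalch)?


pH = pKa + log10([A-]/[HA])
pH = 6.3 + log10(1.18)
pH = 6.3719

6.3719


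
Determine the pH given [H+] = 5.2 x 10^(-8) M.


pH = -log10([H+])
pH = -log10(5.2 x 10^(-8))
pH = 7.284

7.284


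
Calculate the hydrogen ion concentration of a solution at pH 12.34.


[H+] = 10^(-pH)
[H+] = 10^(-12.34)
[H+] = 4.571e-13 M

4.571e-13 M


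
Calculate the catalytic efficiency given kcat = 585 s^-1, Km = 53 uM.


Catalytic efficiency = kcat / Km
= 585 / 53
= 11.0377 uM^-1*s^-1

11.0377 uM^-1*s^-1


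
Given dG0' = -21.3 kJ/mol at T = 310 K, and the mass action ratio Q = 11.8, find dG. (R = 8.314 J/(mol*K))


dG = dG0' + RT * ln(Q) / 1000
dG = -21.3 + 8.314 * 310 * ln(11.8) / 1000
dG = -14.9389 kJ/mol

-14.9389 kJ/mol


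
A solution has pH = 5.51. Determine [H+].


[H+] = 10^(-pH)
[H+] = 10^(-5.51)
[H+] = 3.090e-06 M

3.090e-06 M


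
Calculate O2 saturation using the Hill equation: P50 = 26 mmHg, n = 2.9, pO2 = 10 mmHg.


Y = pO2^n / (P50^n + pO2^n)
Y = 10^2.9 / (26^2.9 + 10^2.9)
Y = 5.89%

5.89%


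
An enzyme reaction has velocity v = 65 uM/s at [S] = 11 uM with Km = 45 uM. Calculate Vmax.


Vmax = v * (Km + [S]) / [S]
Vmax = 65 * (45 + 11) / 11
Vmax = 330.9091 uM/s

330.9091 uM/s


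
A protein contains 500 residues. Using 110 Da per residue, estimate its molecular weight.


MW = n_residues * 110 Da
MW = 500 * 110
MW = 55000 Da

55000 Da


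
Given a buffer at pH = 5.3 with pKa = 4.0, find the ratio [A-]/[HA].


[A-]/[HA] = 10^(pH - pKa)
= 10^(5.3 - 4.0)
= 19.9526

19.9526


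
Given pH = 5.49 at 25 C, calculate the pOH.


pOH = 14 - pH
pOH = 14 - 5.49
pOH = 8.51

8.51


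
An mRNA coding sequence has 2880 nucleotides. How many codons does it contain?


codons = nucleotides / 3
codons = 2880 / 3 = 960

960


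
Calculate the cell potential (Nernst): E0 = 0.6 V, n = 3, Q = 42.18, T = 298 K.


E = E0 - (RT/nF) * ln(Q)
E = 0.6 - (8.314 * 298 / (3 * 96485)) * ln(42.18)
E = 0.568 V

0.568 V


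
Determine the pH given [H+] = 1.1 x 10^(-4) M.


pH = -log10([H+])
pH = -log10(1.1 x 10^(-4))
pH = 3.9586

3.9586


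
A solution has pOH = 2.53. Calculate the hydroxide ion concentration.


[OH-] = 10^(-pOH)
[OH-] = 10^(-2.53)
[OH-] = 0.003 M

0.003 M


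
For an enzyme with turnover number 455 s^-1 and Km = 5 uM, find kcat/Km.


Catalytic efficiency = kcat / Km
= 455 / 5
= 91.0 uM^-1*s^-1

91.0 uM^-1*s^-1


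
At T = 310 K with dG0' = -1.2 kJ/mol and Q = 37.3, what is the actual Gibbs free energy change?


dG = dG0' + RT * ln(Q) / 1000
dG = -1.2 + 8.314 * 310 * ln(37.3) / 1000
dG = 8.1274 kJ/mol

8.1274 kJ/mol


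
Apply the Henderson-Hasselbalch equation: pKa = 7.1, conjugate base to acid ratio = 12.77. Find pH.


pH = pKa + log10([A-]/[HA])
pH = 7.1 + log10(12.77)
pH = 8.2062

8.2062


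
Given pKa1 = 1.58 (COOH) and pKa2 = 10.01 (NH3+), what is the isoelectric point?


pI = (pKa1 + pKa2) / 2
pI = (1.58 + 10.01) / 2
pI = 5.795

5.795
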